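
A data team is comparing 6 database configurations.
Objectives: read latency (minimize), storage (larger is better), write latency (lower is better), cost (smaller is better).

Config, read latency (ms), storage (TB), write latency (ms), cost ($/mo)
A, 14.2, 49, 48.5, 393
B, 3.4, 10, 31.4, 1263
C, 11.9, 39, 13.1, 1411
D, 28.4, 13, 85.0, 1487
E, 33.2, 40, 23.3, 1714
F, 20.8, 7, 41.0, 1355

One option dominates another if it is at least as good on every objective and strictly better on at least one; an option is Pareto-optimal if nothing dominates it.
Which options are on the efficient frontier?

A: not dominated (best storage).
B: not dominated (best read latency).
C: not dominated (best write latency).
D: dominated by A (read latency 14.2≤28.4, storage 49≥13, write latency 48.5≤85.0, cost 393≤1487).
E: not dominated.
F: dominated by B (read latency 3.4≤20.8, storage 10≥7, write latency 31.4≤41.0, cost 1263≤1355).

A, B, C, E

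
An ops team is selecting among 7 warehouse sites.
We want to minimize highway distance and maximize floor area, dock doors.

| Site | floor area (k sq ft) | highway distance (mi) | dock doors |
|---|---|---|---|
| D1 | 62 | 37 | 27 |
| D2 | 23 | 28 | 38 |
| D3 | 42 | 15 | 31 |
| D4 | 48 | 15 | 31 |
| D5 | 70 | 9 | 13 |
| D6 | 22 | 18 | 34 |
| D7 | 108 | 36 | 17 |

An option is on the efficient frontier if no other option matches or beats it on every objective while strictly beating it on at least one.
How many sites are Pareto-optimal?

D1: not dominated.
D2: not dominated (best dock doors).
D3: dominated by D4 (floor area 48≥42, highway distance 15≤15, dock doors 31≥31).
D4: not dominated.
D5: not dominated (best highway distance).
D6: not dominated.
D7: not dominated (best floor area).
Pareto-optimal: D1, D2, D4, D5, D6, D7 → 6.

6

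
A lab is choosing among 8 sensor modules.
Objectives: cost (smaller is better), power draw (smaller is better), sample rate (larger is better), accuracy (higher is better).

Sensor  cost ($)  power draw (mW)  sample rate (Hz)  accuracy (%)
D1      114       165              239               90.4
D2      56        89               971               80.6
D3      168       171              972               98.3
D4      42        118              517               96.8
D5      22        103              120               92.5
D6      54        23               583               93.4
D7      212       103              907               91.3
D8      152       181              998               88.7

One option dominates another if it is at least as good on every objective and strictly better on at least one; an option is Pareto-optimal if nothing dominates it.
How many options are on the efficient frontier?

7

D1: dominated by D4 (cost 42≤114, power draw 118≤165, sample rate 517≥239, accuracy 96.8≥90.4).
D2: not dominated.
D3: not dominated (best accuracy).
D4: not dominated.
D5: not dominated (best cost).
D6: not dominated (best power draw).
D7: not dominated.
D8: not dominated (best sample rate).
Pareto-optimal: D2, D3, D4, D5, D6, D7, D8 → 7.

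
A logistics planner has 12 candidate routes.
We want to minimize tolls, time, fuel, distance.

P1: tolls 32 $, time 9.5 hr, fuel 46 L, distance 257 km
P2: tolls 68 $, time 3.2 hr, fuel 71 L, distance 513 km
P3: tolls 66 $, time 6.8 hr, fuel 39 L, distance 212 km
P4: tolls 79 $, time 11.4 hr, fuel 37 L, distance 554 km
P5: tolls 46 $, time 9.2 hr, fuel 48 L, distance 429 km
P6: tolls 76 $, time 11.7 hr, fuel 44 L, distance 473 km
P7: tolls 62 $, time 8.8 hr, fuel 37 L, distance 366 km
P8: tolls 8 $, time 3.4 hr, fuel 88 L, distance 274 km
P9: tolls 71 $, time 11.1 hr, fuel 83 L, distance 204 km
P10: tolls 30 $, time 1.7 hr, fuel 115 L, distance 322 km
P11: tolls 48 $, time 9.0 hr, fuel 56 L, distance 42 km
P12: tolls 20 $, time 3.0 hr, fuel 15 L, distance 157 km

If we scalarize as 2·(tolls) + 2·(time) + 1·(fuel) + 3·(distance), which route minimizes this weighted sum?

P1: 2·32 + 2·9.5 + 1·46 + 3·257 = 900.0
P2: 2·68 + 2·3.2 + 1·71 + 3·513 = 1752.4
P3: 2·66 + 2·6.8 + 1·39 + 3·212 = 820.6
P4: 2·79 + 2·11.4 + 1·37 + 3·554 = 1879.8
P5: 2·46 + 2·9.2 + 1·48 + 3·429 = 1445.4
P6: 2·76 + 2·11.7 + 1·44 + 3·473 = 1638.4
P7: 2·62 + 2·8.8 + 1·37 + 3·366 = 1276.6
P8: 2·8 + 2·3.4 + 1·88 + 3·274 = 932.8
P9: 2·71 + 2·11.1 + 1·83 + 3·204 = 859.2
P10: 2·30 + 2·1.7 + 1·115 + 3·322 = 1144.4
P11: 2·48 + 2·9.0 + 1·56 + 3·42 = 296.0
P12: 2·20 + 2·3.0 + 1·15 + 3·157 = 532.0
Lowest: P11 at 296.0.

P11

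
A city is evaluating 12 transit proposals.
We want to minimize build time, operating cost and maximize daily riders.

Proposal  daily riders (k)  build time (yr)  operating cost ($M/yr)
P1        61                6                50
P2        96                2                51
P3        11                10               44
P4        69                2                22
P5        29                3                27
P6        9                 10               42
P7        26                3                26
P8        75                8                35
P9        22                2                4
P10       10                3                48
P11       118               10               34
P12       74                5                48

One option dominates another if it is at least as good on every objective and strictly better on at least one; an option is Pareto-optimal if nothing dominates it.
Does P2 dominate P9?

No

P2 vs P9: P2 is worse on operating cost (51 vs 4), so it does not dominate P9.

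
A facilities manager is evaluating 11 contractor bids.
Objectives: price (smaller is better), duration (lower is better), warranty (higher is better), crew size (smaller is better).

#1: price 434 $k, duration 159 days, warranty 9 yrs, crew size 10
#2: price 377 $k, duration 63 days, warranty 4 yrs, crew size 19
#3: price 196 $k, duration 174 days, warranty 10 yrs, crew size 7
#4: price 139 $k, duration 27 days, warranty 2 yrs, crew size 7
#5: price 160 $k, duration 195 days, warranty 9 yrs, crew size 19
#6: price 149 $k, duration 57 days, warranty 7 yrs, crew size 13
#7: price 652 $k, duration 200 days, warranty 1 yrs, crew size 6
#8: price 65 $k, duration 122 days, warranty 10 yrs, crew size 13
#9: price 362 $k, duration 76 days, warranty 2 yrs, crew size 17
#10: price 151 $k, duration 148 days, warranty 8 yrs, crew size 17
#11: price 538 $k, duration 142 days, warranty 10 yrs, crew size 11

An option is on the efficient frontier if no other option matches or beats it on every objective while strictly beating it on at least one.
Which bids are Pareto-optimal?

#1, #3, #4, #6, #7, #8, #11

#1: not dominated.
#2: dominated by #6 (price 149≤377, duration 57≤63, warranty 7≥4, crew size 13≤19).
#3: not dominated.
#4: not dominated (best duration).
#5: dominated by #8 (price 65≤160, duration 122≤195, warranty 10≥9, crew size 13≤19).
#6: not dominated.
#7: not dominated (best crew size).
#8: not dominated (best price).
#9: dominated by #4 (price 139≤362, duration 27≤76, warranty 2≥2, crew size 7≤17).
#10: dominated by #8 (price 65≤151, duration 122≤148, warranty 10≥8, crew size 13≤17).
#11: not dominated.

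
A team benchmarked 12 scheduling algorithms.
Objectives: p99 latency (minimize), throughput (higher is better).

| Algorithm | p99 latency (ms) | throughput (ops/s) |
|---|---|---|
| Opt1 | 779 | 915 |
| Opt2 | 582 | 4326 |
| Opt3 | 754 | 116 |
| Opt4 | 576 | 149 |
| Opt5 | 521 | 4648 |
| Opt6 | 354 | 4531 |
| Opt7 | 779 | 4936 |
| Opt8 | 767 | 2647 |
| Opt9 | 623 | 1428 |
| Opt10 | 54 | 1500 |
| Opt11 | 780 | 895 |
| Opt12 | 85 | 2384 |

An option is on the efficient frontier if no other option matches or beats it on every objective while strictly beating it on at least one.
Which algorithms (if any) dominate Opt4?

Opt5: p99 latency 521≤576, throughput 4648≥149 — dominates Opt4.
Opt6: p99 latency 354≤576, throughput 4531≥149 — dominates Opt4.
Opt10: p99 latency 54≤576, throughput 1500≥149 — dominates Opt4.
Opt12: p99 latency 85≤576, throughput 2384≥149 — dominates Opt4.
Others (Opt1, Opt2, Opt3, Opt7, Opt8, Opt9, Opt11) are each worse than Opt4 on at least one objective.

Opt5, Opt6, Opt10, Opt12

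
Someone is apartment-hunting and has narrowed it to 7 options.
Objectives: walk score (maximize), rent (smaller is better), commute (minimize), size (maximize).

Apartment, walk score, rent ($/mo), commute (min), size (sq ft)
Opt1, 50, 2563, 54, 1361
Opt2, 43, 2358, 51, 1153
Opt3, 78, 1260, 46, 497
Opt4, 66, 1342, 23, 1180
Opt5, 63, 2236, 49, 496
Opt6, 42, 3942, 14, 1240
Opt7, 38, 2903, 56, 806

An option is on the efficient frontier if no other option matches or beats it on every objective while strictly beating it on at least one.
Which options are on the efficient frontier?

Opt1: not dominated (best size).
Opt2: dominated by Opt4 (walk score 66≥43, rent 1342≤2358, commute 23≤51, size 1180≥1153).
Opt3: not dominated (best walk score).
Opt4: not dominated.
Opt5: dominated by Opt3 (walk score 78≥63, rent 1260≤2236, commute 46≤49, size 497≥496).
Opt6: not dominated (best commute).
Opt7: dominated by Opt1 (walk score 50≥38, rent 2563≤2903, commute 54≤56, size 1361≥806).

Opt1, Opt3, Opt4, Opt6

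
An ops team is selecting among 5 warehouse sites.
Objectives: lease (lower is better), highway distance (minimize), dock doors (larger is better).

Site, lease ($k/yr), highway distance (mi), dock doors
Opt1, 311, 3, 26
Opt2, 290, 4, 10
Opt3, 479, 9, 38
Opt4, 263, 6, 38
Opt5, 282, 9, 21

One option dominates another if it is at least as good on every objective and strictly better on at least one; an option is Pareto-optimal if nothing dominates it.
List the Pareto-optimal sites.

Opt1: not dominated (best highway distance).
Opt2: not dominated.
Opt3: dominated by Opt4 (lease 263≤479, highway distance 6≤9, dock doors 38≥38).
Opt4: not dominated (best lease).
Opt5: dominated by Opt4 (lease 263≤282, highway distance 6≤9, dock doors 38≥21).

Opt1, Opt2, Opt4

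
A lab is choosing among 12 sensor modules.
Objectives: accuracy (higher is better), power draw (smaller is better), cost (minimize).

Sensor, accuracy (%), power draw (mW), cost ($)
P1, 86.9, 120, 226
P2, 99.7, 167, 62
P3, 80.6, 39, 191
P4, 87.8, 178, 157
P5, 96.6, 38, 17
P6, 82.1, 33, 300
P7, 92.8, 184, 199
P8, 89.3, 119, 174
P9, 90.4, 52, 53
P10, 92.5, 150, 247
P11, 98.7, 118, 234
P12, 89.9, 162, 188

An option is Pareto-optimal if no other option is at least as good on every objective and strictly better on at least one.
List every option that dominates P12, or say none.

P5: accuracy 96.6≥89.9, power draw 38≤162, cost 17≤188 — dominates P12.
P9: accuracy 90.4≥89.9, power draw 52≤162, cost 53≤188 — dominates P12.
Others (P1, P2, P3, P4, P6, P7, P8, P10, P11) are each worse than P12 on at least one objective.

P5, P9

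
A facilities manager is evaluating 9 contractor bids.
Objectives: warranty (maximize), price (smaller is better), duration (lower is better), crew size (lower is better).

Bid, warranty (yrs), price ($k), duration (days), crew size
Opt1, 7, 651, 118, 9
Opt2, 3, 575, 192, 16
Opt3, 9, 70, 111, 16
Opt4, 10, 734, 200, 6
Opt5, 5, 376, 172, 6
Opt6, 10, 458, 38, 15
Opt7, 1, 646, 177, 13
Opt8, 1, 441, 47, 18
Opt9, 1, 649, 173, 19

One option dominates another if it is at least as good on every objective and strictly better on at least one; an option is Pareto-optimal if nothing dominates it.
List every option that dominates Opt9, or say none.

Opt3, Opt5, Opt6, Opt8

Opt3: warranty 9≥1, price 70≤649, duration 111≤173, crew size 16≤19 — dominates Opt9.
Opt5: warranty 5≥1, price 376≤649, duration 172≤173, crew size 6≤19 — dominates Opt9.
Opt6: warranty 10≥1, price 458≤649, duration 38≤173, crew size 15≤19 — dominates Opt9.
Opt8: warranty 1≥1, price 441≤649, duration 47≤173, crew size 18≤19 — dominates Opt9.
Others (Opt1, Opt2, Opt4, Opt7) are each worse than Opt9 on at least one objective.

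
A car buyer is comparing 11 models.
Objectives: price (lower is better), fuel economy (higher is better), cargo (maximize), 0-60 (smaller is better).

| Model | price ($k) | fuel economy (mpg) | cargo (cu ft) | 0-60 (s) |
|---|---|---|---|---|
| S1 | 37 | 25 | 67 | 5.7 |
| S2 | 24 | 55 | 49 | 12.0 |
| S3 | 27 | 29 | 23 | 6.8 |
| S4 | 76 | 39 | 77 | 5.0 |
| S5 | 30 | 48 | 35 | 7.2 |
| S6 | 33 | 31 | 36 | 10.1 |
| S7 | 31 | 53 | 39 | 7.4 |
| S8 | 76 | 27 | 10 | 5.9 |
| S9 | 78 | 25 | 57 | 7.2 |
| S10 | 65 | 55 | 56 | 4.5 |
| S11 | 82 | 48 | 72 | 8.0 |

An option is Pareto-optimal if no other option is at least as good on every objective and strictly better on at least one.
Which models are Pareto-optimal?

S1: not dominated.
S2: not dominated (best price).
S3: not dominated.
S4: not dominated (best cargo).
S5: not dominated.
S6: dominated by S7 (price 31≤33, fuel economy 53≥31, cargo 39≥36, 0-60 7.4≤10.1).
S7: not dominated.
S8: dominated by S4 (price 76≤76, fuel economy 39≥27, cargo 77≥10, 0-60 5.0≤5.9).
S9: dominated by S1 (price 37≤78, fuel economy 25≥25, cargo 67≥57, 0-60 5.7≤7.2).
S10: not dominated (best 0-60).
S11: not dominated.

S1, S2, S3, S4, S5, S7, S10, S11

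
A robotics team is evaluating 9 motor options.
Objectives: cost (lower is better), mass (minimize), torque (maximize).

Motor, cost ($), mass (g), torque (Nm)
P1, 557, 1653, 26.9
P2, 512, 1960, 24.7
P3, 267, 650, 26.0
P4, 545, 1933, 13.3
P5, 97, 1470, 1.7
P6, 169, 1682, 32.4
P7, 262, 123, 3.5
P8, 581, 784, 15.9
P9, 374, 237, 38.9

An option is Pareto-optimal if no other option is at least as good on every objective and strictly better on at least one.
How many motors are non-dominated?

P1: dominated by P9 (cost 374≤557, mass 237≤1653, torque 38.9≥26.9).
P2: dominated by P3 (cost 267≤512, mass 650≤1960, torque 26.0≥24.7).
P3: not dominated.
P4: dominated by P3 (cost 267≤545, mass 650≤1933, torque 26.0≥13.3).
P5: not dominated (best cost).
P6: not dominated.
P7: not dominated (best mass).
P8: dominated by P3 (cost 267≤581, mass 650≤784, torque 26.0≥15.9).
P9: not dominated (best torque).
Pareto-optimal: P3, P5, P6, P7, P9 → 5.

5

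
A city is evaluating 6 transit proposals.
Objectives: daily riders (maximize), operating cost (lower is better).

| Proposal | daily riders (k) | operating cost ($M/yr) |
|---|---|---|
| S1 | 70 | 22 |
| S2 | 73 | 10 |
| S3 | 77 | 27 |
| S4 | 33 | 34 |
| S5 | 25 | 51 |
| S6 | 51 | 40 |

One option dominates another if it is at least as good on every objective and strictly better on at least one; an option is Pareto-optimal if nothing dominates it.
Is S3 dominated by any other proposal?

S1: worse on daily riders (70 vs 77).
S2: worse on daily riders (73 vs 77).
S4: worse on daily riders (33 vs 77).
S5: worse on daily riders (25 vs 77).
S6: worse on daily riders (51 vs 77).
No option is at least as good as S3 on every objective and strictly better on one.

No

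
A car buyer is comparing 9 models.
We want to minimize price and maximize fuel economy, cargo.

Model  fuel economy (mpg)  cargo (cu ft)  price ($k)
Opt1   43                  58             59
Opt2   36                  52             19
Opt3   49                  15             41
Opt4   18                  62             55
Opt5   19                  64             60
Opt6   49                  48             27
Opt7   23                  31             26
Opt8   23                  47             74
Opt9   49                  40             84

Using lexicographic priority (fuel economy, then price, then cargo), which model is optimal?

Opt6

First maximize fuel economy: best is 49, kept {Opt3, Opt6, Opt9}.
Then minimize price: best is 27, kept {Opt6}.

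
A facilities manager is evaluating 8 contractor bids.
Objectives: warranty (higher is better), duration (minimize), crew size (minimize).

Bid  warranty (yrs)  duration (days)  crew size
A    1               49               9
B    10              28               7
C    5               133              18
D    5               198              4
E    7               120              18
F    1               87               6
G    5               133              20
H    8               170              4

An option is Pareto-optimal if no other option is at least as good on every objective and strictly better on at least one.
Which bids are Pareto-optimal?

A: dominated by B (warranty 10≥1, duration 28≤49, crew size 7≤9).
B: not dominated (best warranty).
C: dominated by B (warranty 10≥5, duration 28≤133, crew size 7≤18).
D: dominated by H (warranty 8≥5, duration 170≤198, crew size 4≤4).
E: dominated by B (warranty 10≥7, duration 28≤120, crew size 7≤18).
F: not dominated.
G: dominated by B (warranty 10≥5, duration 28≤133, crew size 7≤20).
H: not dominated.

B, F, H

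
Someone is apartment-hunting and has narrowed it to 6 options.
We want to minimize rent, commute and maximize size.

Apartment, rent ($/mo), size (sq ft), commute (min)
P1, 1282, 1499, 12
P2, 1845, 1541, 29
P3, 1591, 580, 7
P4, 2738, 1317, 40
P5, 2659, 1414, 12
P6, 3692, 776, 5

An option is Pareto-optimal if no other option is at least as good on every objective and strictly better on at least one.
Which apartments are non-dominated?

P1, P2, P3, P6

P1: not dominated (best rent).
P2: not dominated (best size).
P3: not dominated.
P4: dominated by P1 (rent 1282≤2738, size 1499≥1317, commute 12≤40).
P5: dominated by P1 (rent 1282≤2659, size 1499≥1414, commute 12≤12).
P6: not dominated (best commute).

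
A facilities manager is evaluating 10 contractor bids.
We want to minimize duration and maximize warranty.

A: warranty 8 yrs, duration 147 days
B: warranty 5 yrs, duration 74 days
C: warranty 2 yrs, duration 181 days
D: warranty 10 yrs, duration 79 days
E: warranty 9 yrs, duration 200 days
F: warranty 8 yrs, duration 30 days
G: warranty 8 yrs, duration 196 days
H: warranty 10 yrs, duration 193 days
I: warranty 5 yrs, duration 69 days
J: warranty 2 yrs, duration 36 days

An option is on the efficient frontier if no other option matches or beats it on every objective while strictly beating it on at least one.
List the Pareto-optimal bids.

A: dominated by D (warranty 10≥8, duration 79≤147).
B: dominated by F (warranty 8≥5, duration 30≤74).
C: dominated by A (warranty 8≥2, duration 147≤181).
D: not dominated.
E: dominated by D (warranty 10≥9, duration 79≤200).
F: not dominated (best duration).
G: dominated by A (warranty 8≥8, duration 147≤196).
H: dominated by D (warranty 10≥10, duration 79≤193).
I: dominated by F (warranty 8≥5, duration 30≤69).
J: dominated by F (warranty 8≥2, duration 30≤36).

D, F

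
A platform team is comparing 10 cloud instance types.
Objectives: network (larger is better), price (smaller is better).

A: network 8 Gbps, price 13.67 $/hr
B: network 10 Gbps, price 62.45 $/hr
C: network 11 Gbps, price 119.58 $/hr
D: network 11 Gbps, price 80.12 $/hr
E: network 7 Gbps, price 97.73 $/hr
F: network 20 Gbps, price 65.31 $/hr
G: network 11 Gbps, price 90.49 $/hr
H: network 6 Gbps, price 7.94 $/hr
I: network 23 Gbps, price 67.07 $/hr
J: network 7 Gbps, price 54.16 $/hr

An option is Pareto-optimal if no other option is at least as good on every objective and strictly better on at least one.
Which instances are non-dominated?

A: not dominated.
B: not dominated.
C: dominated by D (network 11≥11, price 80.12≤119.58).
D: dominated by F (network 20≥11, price 65.31≤80.12).
E: dominated by A (network 8≥7, price 13.67≤97.73).
F: not dominated.
G: dominated by D (network 11≥11, price 80.12≤90.49).
H: not dominated (best price).
I: not dominated (best network).
J: dominated by A (network 8≥7, price 13.67≤54.16).

A, B, F, H, I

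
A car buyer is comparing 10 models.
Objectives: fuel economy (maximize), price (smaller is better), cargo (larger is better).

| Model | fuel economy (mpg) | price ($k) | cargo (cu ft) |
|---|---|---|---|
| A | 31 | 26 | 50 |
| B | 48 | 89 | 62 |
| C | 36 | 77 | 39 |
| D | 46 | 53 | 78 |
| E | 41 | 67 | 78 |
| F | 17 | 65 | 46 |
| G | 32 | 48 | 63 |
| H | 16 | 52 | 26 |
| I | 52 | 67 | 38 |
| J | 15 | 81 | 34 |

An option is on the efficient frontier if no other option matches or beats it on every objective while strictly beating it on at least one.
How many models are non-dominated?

5

A: not dominated (best price).
B: not dominated.
C: dominated by D (fuel economy 46≥36, price 53≤77, cargo 78≥39).
D: not dominated.
E: dominated by D (fuel economy 46≥41, price 53≤67, cargo 78≥78).
F: dominated by A (fuel economy 31≥17, price 26≤65, cargo 50≥46).
G: not dominated.
H: dominated by A (fuel economy 31≥16, price 26≤52, cargo 50≥26).
I: not dominated (best fuel economy).
J: dominated by A (fuel economy 31≥15, price 26≤81, cargo 50≥34).
Pareto-optimal: A, B, D, G, I → 5.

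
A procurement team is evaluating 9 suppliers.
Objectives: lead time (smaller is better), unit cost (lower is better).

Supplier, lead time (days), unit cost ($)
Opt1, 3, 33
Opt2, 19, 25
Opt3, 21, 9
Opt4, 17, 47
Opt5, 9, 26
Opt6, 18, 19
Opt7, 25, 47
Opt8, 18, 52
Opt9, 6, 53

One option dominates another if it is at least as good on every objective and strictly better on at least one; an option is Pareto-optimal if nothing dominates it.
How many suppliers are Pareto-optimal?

4

Opt1: not dominated (best lead time).
Opt2: dominated by Opt6 (lead time 18≤19, unit cost 19≤25).
Opt3: not dominated (best unit cost).
Opt4: dominated by Opt1 (lead time 3≤17, unit cost 33≤47).
Opt5: not dominated.
Opt6: not dominated.
Opt7: dominated by Opt1 (lead time 3≤25, unit cost 33≤47).
Opt8: dominated by Opt1 (lead time 3≤18, unit cost 33≤52).
Opt9: dominated by Opt1 (lead time 3≤6, unit cost 33≤53).
Pareto-optimal: Opt1, Opt3, Opt5, Opt6 → 4.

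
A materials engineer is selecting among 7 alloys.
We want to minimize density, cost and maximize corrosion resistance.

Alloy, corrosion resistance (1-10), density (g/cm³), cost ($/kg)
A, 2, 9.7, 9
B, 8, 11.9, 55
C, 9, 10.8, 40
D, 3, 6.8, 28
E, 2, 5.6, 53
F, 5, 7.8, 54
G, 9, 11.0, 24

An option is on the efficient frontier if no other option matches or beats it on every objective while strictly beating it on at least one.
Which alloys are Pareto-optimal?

A, C, D, E, F, G

A: not dominated (best cost).
B: dominated by C (corrosion resistance 9≥8, density 10.8≤11.9, cost 40≤55).
C: not dominated.
D: not dominated.
E: not dominated (best density).
F: not dominated.
G: not dominated.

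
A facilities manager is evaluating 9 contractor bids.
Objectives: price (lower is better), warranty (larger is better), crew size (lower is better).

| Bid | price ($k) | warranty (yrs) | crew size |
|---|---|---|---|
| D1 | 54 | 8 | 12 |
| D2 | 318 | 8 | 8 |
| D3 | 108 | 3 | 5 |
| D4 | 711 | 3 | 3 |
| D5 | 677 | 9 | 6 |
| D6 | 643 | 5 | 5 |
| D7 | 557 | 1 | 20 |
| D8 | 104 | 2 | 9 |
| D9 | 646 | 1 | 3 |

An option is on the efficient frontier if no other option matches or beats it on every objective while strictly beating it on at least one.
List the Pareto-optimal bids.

D1, D2, D3, D4, D5, D6, D8, D9

D1: not dominated (best price).
D2: not dominated.
D3: not dominated.
D4: not dominated.
D5: not dominated (best warranty).
D6: not dominated.
D7: dominated by D1 (price 54≤557, warranty 8≥1, crew size 12≤20).
D8: not dominated.
D9: not dominated.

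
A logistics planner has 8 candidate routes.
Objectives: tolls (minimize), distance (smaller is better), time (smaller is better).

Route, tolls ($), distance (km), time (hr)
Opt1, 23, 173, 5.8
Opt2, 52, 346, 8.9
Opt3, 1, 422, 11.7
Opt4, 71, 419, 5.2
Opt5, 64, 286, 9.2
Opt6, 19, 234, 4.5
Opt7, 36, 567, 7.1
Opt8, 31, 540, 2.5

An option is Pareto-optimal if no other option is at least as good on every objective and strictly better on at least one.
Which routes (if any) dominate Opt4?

Opt6: tolls 19≤71, distance 234≤419, time 4.5≤5.2 — dominates Opt4.
Others (Opt1, Opt2, Opt3, Opt5, Opt7, Opt8) are each worse than Opt4 on at least one objective.

Opt6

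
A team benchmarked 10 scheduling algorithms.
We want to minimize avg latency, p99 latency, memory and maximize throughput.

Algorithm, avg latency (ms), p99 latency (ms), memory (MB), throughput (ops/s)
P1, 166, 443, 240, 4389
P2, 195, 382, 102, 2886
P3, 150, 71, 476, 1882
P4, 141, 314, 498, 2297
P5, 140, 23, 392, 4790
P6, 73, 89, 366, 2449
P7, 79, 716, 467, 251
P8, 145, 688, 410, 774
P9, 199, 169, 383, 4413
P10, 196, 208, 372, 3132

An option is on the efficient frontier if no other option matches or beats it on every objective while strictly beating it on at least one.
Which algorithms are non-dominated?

P1: not dominated.
P2: not dominated (best memory).
P3: dominated by P5 (avg latency 140≤150, p99 latency 23≤71, memory 392≤476, throughput 4790≥1882).
P4: dominated by P5 (avg latency 140≤141, p99 latency 23≤314, memory 392≤498, throughput 4790≥2297).
P5: not dominated (best p99 latency).
P6: not dominated (best avg latency).
P7: dominated by P6 (avg latency 73≤79, p99 latency 89≤716, memory 366≤467, throughput 2449≥251).
P8: dominated by P5 (avg latency 140≤145, p99 latency 23≤688, memory 392≤410, throughput 4790≥774).
P9: not dominated.
P10: not dominated.

P1, P2, P5, P6, P9, P10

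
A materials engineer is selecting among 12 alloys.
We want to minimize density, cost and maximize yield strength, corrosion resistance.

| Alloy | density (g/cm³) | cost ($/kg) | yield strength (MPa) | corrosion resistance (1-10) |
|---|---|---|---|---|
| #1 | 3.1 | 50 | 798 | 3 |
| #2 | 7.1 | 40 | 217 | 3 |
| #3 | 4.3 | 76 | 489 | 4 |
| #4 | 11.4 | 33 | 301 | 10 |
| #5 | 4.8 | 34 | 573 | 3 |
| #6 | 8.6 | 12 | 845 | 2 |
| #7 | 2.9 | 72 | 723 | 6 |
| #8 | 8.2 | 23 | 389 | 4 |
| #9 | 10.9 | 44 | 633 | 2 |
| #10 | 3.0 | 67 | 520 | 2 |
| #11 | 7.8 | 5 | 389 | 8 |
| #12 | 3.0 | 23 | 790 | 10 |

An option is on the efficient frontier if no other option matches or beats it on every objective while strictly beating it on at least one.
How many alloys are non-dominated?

5

#1: not dominated.
#2: dominated by #5 (density 4.8≤7.1, cost 34≤40, yield strength 573≥217, corrosion resistance 3≥3).
#3: dominated by #7 (density 2.9≤4.3, cost 72≤76, yield strength 723≥489, corrosion resistance 6≥4).
#4: dominated by #12 (density 3.0≤11.4, cost 23≤33, yield strength 790≥301, corrosion resistance 10≥10).
#5: dominated by #12 (density 3.0≤4.8, cost 23≤34, yield strength 790≥573, corrosion resistance 10≥3).
#6: not dominated (best yield strength).
#7: not dominated (best density).
#8: dominated by #11 (density 7.8≤8.2, cost 5≤23, yield strength 389≥389, corrosion resistance 8≥4).
#9: dominated by #6 (density 8.6≤10.9, cost 12≤44, yield strength 845≥633, corrosion resistance 2≥2).
#10: dominated by #12 (density 3.0≤3.0, cost 23≤67, yield strength 790≥520, corrosion resistance 10≥2).
#11: not dominated (best cost).
#12: not dominated.
Pareto-optimal: #1, #6, #7, #11, #12 → 5.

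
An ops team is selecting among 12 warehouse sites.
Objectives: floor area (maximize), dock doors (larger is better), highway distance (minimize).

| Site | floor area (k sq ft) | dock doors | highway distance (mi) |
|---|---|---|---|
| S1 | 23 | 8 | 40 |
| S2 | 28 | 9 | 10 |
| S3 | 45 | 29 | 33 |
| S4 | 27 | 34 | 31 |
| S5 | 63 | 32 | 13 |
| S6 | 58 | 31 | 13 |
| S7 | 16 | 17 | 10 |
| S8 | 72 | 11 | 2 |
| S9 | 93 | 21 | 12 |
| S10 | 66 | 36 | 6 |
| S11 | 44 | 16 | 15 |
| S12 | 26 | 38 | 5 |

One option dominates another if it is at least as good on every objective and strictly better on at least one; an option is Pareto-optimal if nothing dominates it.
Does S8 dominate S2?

S8 vs S2: floor area 72≥28, dock doors 11≥9, highway distance 2≤10 — S8 is at least as good on every objective with at least one strict improvement.

Yes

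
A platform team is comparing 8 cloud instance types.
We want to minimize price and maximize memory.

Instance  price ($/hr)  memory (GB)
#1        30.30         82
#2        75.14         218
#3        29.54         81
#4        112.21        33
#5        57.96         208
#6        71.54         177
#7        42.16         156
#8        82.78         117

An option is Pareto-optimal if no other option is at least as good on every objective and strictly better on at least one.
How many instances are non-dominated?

5

#1: not dominated.
#2: not dominated (best memory).
#3: not dominated (best price).
#4: dominated by #1 (price 30.30≤112.21, memory 82≥33).
#5: not dominated.
#6: dominated by #5 (price 57.96≤71.54, memory 208≥177).
#7: not dominated.
#8: dominated by #2 (price 75.14≤82.78, memory 218≥117).
Pareto-optimal: #1, #2, #3, #5, #7 → 5.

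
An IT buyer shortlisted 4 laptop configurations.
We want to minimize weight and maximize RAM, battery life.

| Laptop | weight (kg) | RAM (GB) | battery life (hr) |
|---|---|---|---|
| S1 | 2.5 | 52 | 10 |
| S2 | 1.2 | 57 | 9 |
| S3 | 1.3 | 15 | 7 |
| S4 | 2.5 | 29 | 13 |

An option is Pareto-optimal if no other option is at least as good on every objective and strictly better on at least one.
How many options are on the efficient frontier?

S1: not dominated.
S2: not dominated (best weight).
S3: dominated by S2 (weight 1.2≤1.3, RAM 57≥15, battery life 9≥7).
S4: not dominated (best battery life).
Pareto-optimal: S1, S2, S4 → 3.

3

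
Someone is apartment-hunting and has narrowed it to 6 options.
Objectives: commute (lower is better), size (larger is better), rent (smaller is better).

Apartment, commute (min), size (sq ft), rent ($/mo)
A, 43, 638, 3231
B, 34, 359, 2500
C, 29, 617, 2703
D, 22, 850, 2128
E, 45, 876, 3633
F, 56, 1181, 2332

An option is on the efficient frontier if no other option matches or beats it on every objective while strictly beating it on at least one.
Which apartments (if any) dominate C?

D

D: commute 22≤29, size 850≥617, rent 2128≤2703 — dominates C.
Others (A, B, E, F) are each worse than C on at least one objective.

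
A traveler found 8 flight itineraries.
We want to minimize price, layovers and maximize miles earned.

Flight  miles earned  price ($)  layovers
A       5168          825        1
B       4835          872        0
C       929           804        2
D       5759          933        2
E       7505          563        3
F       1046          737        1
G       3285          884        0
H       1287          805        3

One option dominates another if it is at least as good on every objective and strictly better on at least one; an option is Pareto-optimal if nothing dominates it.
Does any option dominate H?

E vs H: miles earned 7505≥1287, price 563≤805, layovers 3≤3 — E is at least as good on every objective and strictly better on at least one, so E dominates H.

Yes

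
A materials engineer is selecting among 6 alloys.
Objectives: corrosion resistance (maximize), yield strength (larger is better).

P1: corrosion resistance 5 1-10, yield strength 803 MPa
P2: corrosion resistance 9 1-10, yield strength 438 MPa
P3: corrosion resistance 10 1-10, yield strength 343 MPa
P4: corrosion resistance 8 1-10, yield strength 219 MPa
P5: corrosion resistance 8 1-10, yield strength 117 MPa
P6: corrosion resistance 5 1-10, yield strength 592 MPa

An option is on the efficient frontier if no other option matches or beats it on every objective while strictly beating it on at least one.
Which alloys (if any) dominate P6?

P1: corrosion resistance 5≥5, yield strength 803≥592 — dominates P6.
Others (P2, P3, P4, P5) are each worse than P6 on at least one objective.

P1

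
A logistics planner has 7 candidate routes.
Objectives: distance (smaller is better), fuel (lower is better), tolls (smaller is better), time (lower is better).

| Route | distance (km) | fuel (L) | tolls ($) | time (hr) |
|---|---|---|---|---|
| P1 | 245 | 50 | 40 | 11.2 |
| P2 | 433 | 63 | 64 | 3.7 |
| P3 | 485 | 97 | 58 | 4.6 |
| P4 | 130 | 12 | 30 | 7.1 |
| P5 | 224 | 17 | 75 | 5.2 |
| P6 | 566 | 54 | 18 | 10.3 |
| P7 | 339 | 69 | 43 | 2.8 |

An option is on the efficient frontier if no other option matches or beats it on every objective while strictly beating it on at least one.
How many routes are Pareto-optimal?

5

P1: dominated by P4 (distance 130≤245, fuel 12≤50, tolls 30≤40, time 7.1≤11.2).
P2: not dominated.
P3: dominated by P7 (distance 339≤485, fuel 69≤97, tolls 43≤58, time 2.8≤4.6).
P4: not dominated (best distance).
P5: not dominated.
P6: not dominated (best tolls).
P7: not dominated (best time).
Pareto-optimal: P2, P4, P5, P6, P7 → 5.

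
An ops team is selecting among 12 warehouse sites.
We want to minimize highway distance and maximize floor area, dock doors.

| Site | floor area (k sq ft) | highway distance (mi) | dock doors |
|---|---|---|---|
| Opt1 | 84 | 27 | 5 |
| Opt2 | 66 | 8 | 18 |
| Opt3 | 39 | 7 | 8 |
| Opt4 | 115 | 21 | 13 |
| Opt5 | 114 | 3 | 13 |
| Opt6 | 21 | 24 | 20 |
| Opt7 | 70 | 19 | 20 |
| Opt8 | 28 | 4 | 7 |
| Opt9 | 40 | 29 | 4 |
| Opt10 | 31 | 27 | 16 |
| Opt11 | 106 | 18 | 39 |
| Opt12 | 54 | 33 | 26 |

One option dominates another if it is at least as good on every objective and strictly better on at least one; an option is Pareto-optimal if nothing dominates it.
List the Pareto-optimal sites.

Opt1: dominated by Opt4 (floor area 115≥84, highway distance 21≤27, dock doors 13≥5).
Opt2: not dominated.
Opt3: dominated by Opt5 (floor area 114≥39, highway distance 3≤7, dock doors 13≥8).
Opt4: not dominated (best floor area).
Opt5: not dominated (best highway distance).
Opt6: dominated by Opt7 (floor area 70≥21, highway distance 19≤24, dock doors 20≥20).
Opt7: dominated by Opt11 (floor area 106≥70, highway distance 18≤19, dock doors 39≥20).
Opt8: dominated by Opt5 (floor area 114≥28, highway distance 3≤4, dock doors 13≥7).
Opt9: dominated by Opt1 (floor area 84≥40, highway distance 27≤29, dock doors 5≥4).
Opt10: dominated by Opt2 (floor area 66≥31, highway distance 8≤27, dock doors 18≥16).
Opt11: not dominated (best dock doors).
Opt12: dominated by Opt11 (floor area 106≥54, highway distance 18≤33, dock doors 39≥26).

Opt2, Opt4, Opt5, Opt11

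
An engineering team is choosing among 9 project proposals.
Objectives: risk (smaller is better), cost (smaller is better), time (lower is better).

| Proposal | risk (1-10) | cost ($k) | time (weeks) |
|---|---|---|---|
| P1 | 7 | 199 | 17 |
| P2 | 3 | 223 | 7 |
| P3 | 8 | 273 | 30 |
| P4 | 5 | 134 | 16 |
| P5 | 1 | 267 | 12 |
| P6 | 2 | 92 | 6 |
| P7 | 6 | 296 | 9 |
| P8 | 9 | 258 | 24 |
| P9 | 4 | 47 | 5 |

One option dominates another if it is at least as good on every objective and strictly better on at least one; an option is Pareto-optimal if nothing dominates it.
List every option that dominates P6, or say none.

P1: worse on risk (7 vs 2).
P2: worse on risk (3 vs 2).
P3: worse on risk (8 vs 2).
P4: worse on risk (5 vs 2).
P5: worse on cost (267 vs 92).
P7: worse on risk (6 vs 2).
P8: worse on risk (9 vs 2).
P9: worse on risk (4 vs 2).
No option dominates P6.

none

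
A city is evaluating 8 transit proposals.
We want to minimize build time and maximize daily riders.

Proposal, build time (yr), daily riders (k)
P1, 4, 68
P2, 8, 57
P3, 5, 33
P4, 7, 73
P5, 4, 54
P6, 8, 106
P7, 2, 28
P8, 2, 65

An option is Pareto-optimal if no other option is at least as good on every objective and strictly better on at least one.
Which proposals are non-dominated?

P1: not dominated.
P2: dominated by P1 (build time 4≤8, daily riders 68≥57).
P3: dominated by P1 (build time 4≤5, daily riders 68≥33).
P4: not dominated.
P5: dominated by P1 (build time 4≤4, daily riders 68≥54).
P6: not dominated (best daily riders).
P7: dominated by P8 (build time 2≤2, daily riders 65≥28).
P8: not dominated.

P1, P4, P6, P8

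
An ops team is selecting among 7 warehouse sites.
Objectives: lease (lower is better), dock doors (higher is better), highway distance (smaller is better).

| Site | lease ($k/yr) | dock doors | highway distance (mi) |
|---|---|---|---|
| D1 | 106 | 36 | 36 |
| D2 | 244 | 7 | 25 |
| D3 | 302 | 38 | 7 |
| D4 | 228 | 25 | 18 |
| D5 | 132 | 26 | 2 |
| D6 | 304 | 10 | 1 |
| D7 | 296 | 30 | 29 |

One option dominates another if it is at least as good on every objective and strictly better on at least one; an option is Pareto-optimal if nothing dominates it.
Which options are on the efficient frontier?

D1, D3, D5, D6, D7

D1: not dominated (best lease).
D2: dominated by D4 (lease 228≤244, dock doors 25≥7, highway distance 18≤25).
D3: not dominated (best dock doors).
D4: dominated by D5 (lease 132≤228, dock doors 26≥25, highway distance 2≤18).
D5: not dominated.
D6: not dominated (best highway distance).
D7: not dominated.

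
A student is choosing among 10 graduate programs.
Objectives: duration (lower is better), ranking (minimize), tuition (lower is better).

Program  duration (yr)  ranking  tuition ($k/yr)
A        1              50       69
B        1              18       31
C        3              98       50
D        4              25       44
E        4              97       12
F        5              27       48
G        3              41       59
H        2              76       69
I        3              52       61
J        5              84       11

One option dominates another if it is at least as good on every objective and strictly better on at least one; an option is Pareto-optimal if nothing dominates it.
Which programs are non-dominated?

B, E, J

A: dominated by B (duration 1≤1, ranking 18≤50, tuition 31≤69).
B: not dominated (best ranking).
C: dominated by B (duration 1≤3, ranking 18≤98, tuition 31≤50).
D: dominated by B (duration 1≤4, ranking 18≤25, tuition 31≤44).
E: not dominated.
F: dominated by B (duration 1≤5, ranking 18≤27, tuition 31≤48).
G: dominated by B (duration 1≤3, ranking 18≤41, tuition 31≤59).
H: dominated by A (duration 1≤2, ranking 50≤76, tuition 69≤69).
I: dominated by B (duration 1≤3, ranking 18≤52, tuition 31≤61).
J: not dominated (best tuition).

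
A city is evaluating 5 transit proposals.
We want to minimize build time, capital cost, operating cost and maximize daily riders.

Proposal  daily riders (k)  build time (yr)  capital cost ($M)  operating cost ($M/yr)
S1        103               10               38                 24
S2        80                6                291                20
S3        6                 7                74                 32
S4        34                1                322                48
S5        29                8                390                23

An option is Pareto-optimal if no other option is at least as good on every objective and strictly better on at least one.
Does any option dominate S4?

S1: worse on build time (10 vs 1).
S2: worse on build time (6 vs 1).
S3: worse on daily riders (6 vs 34).
S5: worse on daily riders (29 vs 34).
No option is at least as good as S4 on every objective and strictly better on one.

No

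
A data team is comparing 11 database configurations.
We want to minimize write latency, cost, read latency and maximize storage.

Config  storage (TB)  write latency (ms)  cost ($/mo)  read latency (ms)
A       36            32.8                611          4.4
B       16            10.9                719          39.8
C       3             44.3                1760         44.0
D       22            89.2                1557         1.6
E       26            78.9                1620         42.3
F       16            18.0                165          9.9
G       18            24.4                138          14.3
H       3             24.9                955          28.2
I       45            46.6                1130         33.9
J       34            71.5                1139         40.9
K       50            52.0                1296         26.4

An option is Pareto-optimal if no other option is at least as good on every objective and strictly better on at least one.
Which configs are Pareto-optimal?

A: not dominated.
B: not dominated (best write latency).
C: dominated by A (storage 36≥3, write latency 32.8≤44.3, cost 611≤1760, read latency 4.4≤44.0).
D: not dominated (best read latency).
E: dominated by A (storage 36≥26, write latency 32.8≤78.9, cost 611≤1620, read latency 4.4≤42.3).
F: not dominated.
G: not dominated (best cost).
H: dominated by F (storage 16≥3, write latency 18.0≤24.9, cost 165≤955, read latency 9.9≤28.2).
I: not dominated.
J: dominated by A (storage 36≥34, write latency 32.8≤71.5, cost 611≤1139, read latency 4.4≤40.9).
K: not dominated (best storage).

A, B, D, F, G, I, K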